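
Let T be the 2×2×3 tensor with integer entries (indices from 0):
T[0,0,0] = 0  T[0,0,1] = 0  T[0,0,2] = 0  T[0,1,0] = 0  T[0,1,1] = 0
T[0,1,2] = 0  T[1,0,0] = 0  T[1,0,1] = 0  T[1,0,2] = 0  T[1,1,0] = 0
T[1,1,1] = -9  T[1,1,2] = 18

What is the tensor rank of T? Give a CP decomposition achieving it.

rank(T) = 1

Lower bound: T ≠ 0 (e.g. T[1,1,1] = -9), so rank(T) ≥ 1.
Upper bound: if T = a ⊗ b ⊗ c then every fibre of T is a multiple of the corresponding factor, so read the factors off the fibres through the nonzero entry T[1,1,1] = -9.
The mode-1 fibre T[:,1,1] = [0, -9] gives a = [0, 1] (primitive direction); the mode-2 fibre T[1,:,1] = [0, -9] gives b = [0, 1]; then c[k] = T[1,1,k] / (a[1]·b[1]) = [0, -9, 18] / 1 = [0, -9, 18].
Expanding [0, 1] ⊗ [0, 1] ⊗ [0, -9, 18] reproduces all 12 entries of T, so T = [0, 1] ⊗ [0, 1] ⊗ [0, -9, 18] and rank(T) ≤ 1.
These bounds meet, so rank(T) = 1.
Check entry T[1,0,2] = 0: (1)·(0)·(18) = 0.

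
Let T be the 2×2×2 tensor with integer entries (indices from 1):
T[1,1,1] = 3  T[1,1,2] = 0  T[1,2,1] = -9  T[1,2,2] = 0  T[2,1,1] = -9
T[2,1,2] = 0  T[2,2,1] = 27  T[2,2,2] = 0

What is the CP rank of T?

Lower bound: T ≠ 0 (e.g. T[1,1,1] = 3), so rank(T) ≥ 1.
Upper bound: if T = a ⊗ b ⊗ c then every fibre of T is a multiple of the corresponding factor, so read the factors off the fibres through the nonzero entry T[1,1,1] = 3.
The mode-1 fibre T[:,1,1] = [3, -9] gives a = [1, -3] (primitive direction); the mode-2 fibre T[1,:,1] = [3, -9] gives b = [1, -3]; then c[k] = T[1,1,k] / (a[1]·b[1]) = [3, 0] / 1 = [3, 0].
Expanding [1, -3] ⊗ [1, -3] ⊗ [3, 0] reproduces all 8 entries of T, so T = [1, -3] ⊗ [1, -3] ⊗ [3, 0] and rank(T) ≤ 1.
These bounds meet, so rank(T) = 1.

1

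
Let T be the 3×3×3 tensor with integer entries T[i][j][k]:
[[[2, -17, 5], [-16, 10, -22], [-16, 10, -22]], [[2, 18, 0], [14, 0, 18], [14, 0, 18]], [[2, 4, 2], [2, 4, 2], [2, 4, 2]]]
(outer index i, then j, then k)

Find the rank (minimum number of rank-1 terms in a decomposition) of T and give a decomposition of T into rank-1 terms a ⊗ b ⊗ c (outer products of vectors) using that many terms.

Lower bound: the mode-3 unfolding of T (rows indexed by k, columns by (i,j) = (0,0), (0,1), (0,2), (1,0), (1,1), (1,2), (2,0), (2,1), (2,2)) is [[2, -16, -16, 2, 14, 14, 2, 2, 2], [-17, 10, 10, 18, 0, 0, 4, 4, 4], [5, -22, -22, 0, 18, 18, 2, 2, 2]].
There the 2×2 minor on rows k ∈ {0, 1}, columns (i,j) ∈ {(0,0), (0,1)} is det [[2, -16], [-17, 10]] = -252 ≠ 0, so this unfolding has rank ≥ 2; CP rank is at least every unfolding rank, so rank(T) ≥ 2. (This is only a lower bound: in general the CP rank may exceed every unfolding rank, so we still need to exhibit 2 rank-1 terms summing to T.)
Upper bound — finding two terms. Write S_k = T[:,:,k] for the frontal slices: S₀ = [[2, -16, -16], [2, 14, 14], [2, 2, 2]], S₁ = [[-17, 10, 10], [18, 0, 0], [4, 4, 4]], S₂ = [[5, -22, -22], [0, 18, 18], [2, 2, 2]].
If T = a₁ ⊗ b₁ ⊗ c₁ + a₂ ⊗ b₂ ⊗ c₂ then each S_k = c₁[k]·a₁b₁ᵀ + c₂[k]·a₂b₂ᵀ. S₀ and S₁ are linearly independent, so a₁b₁ᵀ and a₂b₂ᵀ must span the same plane of matrices: they are the rank-1 matrices of the form x·S₀ + y·S₁.
The 2×2 minor of x·S₀ + y·S₁ on rows {0,1}, columns {0,1} is 60·x² + 30·xy − 180·y² = 30·(2·x − 3·y)(x + 2·y), vanishing at (x:y) = (3:2) and (2:-1).
M₁ = 3·S₀ + 2·S₁ = [[-28, -28, -28], [42, 42, 42], [14, 14, 14]] = (-14)·(2, -3, -1)(1, 1, 1)ᵀ and M₂ = 2·S₀ − S₁ = [[21, -42, -42], [-14, 28, 28], [0, 0, 0]] = 7·(3, -2, 0)(1, -2, -2)ᵀ, so take a₁ = (2, -3, -1), b₁ = (1, 1, 1), a₂ = (3, -2, 0), b₂ = (1, -2, -2).
Each slice is an integer combination of E₁ = a₁b₁ᵀ and E₂ = a₂b₂ᵀ: S₀ = −2·E₁ + 2·E₂, S₁ = −4·E₁ − 3·E₂, S₂ = −2·E₁ + 3·E₂; reading off coefficients, c₁ = (-2, -4, -2) and c₂ = (2, -3, 3).
Hence T = (2, -3, -1) ⊗ (1, 1, 1) ⊗ (-2, -4, -2) + (3, -2, 0) ⊗ (1, -2, -2) ⊗ (2, -3, 3), so rank(T) ≤ 2.
These bounds meet, so rank(T) = 2.
Check entry T[2,1,0] = 2: (-1)·(1)·(-2) + (0)·(-2)·(2) = 2.

rank(T) = 2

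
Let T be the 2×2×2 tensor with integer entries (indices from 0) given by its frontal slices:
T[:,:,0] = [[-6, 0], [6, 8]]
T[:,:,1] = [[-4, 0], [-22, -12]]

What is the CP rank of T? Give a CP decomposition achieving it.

rank(T) = 2

Lower bound: the mode-2 unfolding of T (rows indexed by j, columns by (i,k) = (0,0), (0,1), (1,0), (1,1)) is [[-6, -4, 6, -22], [0, 0, 8, -12]].
There the 2×2 minor on rows j ∈ {0, 1}, columns (i,k) ∈ {(0,0), (1,0)} is det [[-6, 6], [0, 8]] = -48 ≠ 0, so this unfolding has rank ≥ 2; CP rank is at least every unfolding rank, so rank(T) ≥ 2. (Unfolding ranks only ever bound the CP rank from below — rank(T) can be strictly larger than all of them — so the matching upper bound has to come from an explicit 2-term decomposition.)
Upper bound — finding two terms. Write S_k = T[:,:,k] for the frontal slices: S₀ = [[-6, 0], [6, 8]], S₁ = [[-4, 0], [-22, -12]].
If T = a₁ ⊗ b₁ ⊗ c₁ + a₂ ⊗ b₂ ⊗ c₂ then each S_k = c₁[k]·a₁b₁ᵀ + c₂[k]·a₂b₂ᵀ. S₀ and S₁ are linearly independent, so a₁b₁ᵀ and a₂b₂ᵀ must span the same plane of matrices: they are the rank-1 matrices of the form x·S₀ + y·S₁.
det(x·S₀ + y·S₁) is −48·x² + 40·xy + 48·y² = (-8)·(2·x − 3·y)(3·x + 2·y), vanishing at (x:y) = (3:2) and (2:-3).
M₁ = 3·S₀ + 2·S₁ = [[-26, 0], [-26, 0]] = (-26)·(1, 1)(1, 0)ᵀ and M₂ = 2·S₀ − 3·S₁ = [[0, 0], [78, 52]] = 26·(0, 1)(3, 2)ᵀ, so take a₁ = (1, 1), b₁ = (1, 0), a₂ = (0, 1), b₂ = (3, 2).
Each slice is an integer combination of E₁ = a₁b₁ᵀ and E₂ = a₂b₂ᵀ: S₀ = −6·E₁ + 4·E₂, S₁ = −4·E₁ − 6·E₂; reading off coefficients, c₁ = (-6, -4) and c₂ = (4, -6).
Hence T = (1, 1) ⊗ (1, 0) ⊗ (-6, -4) + (0, 1) ⊗ (3, 2) ⊗ (4, -6), so rank(T) ≤ 2.
These bounds meet, so rank(T) = 2.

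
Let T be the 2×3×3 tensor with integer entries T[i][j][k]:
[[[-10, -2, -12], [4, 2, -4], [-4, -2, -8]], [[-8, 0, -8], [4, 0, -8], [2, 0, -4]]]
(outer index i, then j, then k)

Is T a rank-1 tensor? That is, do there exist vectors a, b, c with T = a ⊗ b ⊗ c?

No

The mode-3 unfolding of T (rows indexed by k, columns by (i,j) = (0,0), (0,1), (0,2), (1,0), (1,1), (1,2)) is [[-10, 4, -4, -8, 4, 2], [-2, 2, -2, 0, 0, 0], [-12, -4, -8, -8, -8, -4]].
There the 3×3 minor on rows k ∈ {0, 1, 2}, columns (i,j) ∈ {(0,0), (0,1), (0,2)} is det [[-10, 4, -4], [-2, 2, -2], [-12, -4, -8]] = 144 ≠ 0, so this unfolding has rank ≥ 3; CP rank is at least every unfolding rank, so rank(T) ≥ 3.
In particular rank(T) ≥ 3 > 1, so T is not rank-1.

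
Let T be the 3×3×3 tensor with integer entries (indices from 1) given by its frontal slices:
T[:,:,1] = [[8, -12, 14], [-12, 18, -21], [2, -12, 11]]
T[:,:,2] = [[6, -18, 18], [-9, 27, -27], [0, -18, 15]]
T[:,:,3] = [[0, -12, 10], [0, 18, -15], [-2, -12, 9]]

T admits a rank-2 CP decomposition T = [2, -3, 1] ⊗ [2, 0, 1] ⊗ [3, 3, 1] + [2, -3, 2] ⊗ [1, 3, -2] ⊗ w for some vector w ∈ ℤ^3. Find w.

w = [-2, -3, -2]

Subtract the known terms from T to get the rank-1 residual R = [2, -3, 2] ⊗ [1, 3, -2] ⊗ w, so R[i,j,k] = a[i]·b[j]·w[k]. Pick indices with nonzero a[1]·b[1] = (2)·(1) = 2. Only the fibre through (1,1,·) is needed: R[1,1,:] = T[1,1,:] − Σₗ aₗ[1]bₗ[1]cₗ = [8, 6, 0] − (2)·(2)·[3, 3, 1] = [-4, -6, -4]. Then w[k] = R[1,1,k] / 2 for each k, giving w = [-4, -6, -4] / 2 = [-2, -3, -2].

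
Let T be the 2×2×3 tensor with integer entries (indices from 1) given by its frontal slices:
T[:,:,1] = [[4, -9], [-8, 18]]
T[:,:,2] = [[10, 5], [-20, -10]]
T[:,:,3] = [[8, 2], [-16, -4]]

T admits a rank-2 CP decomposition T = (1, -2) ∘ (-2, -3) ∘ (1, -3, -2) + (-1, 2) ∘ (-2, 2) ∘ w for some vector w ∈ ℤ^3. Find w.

w = (3, 2, 2)

Subtract the known terms from T to get the rank-1 residual R = (-1, 2) ∘ (-2, 2) ∘ w, so R[i,j,k] = a[i]·b[j]·w[k]. Pick indices with nonzero a[1]·b[1] = (-1)·(-2) = 2. Only the fibre through (1,1,·) is needed: R[1,1,:] = T[1,1,:] − Σₗ aₗ[1]bₗ[1]cₗ = [4, 10, 8] − (1)·(-2)·(1, -3, -2) = [6, 4, 4]. Then w[k] = R[1,1,k] / 2 for each k, giving w = [6, 4, 4] / 2 = (3, 2, 2).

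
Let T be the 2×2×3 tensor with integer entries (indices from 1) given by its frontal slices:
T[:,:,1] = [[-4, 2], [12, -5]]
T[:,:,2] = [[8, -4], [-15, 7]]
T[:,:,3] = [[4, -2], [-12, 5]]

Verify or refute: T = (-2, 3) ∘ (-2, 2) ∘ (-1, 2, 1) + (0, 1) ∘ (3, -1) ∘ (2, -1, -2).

Reconstruct entry (1,2,1) from the claimed factors: Σₗ aₗ[1]bₗ[2]cₗ[1] = (-2)·(2)·(-1) + (0)·(-1)·(2) = 4, but T[1,2,1] = 2. The claim is false.

No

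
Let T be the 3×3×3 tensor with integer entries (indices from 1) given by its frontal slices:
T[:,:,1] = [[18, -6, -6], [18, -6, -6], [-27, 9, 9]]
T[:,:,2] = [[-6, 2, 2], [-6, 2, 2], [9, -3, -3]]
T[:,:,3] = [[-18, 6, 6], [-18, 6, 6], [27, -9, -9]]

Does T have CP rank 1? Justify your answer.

If T = a ⊗ b ⊗ c then every fibre of T is a multiple of the corresponding factor, so read the factors off the fibres through the nonzero entry T[1,1,1] = 18.
The mode-1 fibre T[:,1,1] = [18, 18, -27] gives a = (2, 2, -3) (primitive direction); the mode-2 fibre T[1,:,1] = [18, -6, -6] gives b = (3, -1, -1); then c[k] = T[1,1,k] / (a[1]·b[1]) = [18, -6, -18] / 6 = (3, -1, -3).
Expanding (2, 2, -3) ⊗ (3, -1, -1) ⊗ (3, -1, -3) reproduces all 27 entries of T, so T = (2, 2, -3) ⊗ (3, -1, -1) ⊗ (3, -1, -3) and rank(T) ≤ 1.
Equivalently every frontal slice T[:,:,k] is c[k] times the rank-1 matrix (2, 2, -3) ⊗ (3, -1, -1). So T has rank 1 (it is nonzero).

Yes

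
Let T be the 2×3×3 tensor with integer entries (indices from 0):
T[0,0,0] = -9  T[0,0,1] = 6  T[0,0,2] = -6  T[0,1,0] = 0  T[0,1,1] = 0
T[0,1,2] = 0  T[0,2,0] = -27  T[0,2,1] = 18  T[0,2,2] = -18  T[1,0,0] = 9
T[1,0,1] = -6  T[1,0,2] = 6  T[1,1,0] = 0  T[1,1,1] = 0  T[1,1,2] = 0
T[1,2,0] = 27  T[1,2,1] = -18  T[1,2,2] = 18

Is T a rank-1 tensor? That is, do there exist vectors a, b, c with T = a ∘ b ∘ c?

Yes

If T = a ∘ b ∘ c then every fibre of T is a multiple of the corresponding factor, so read the factors off the fibres through the nonzero entry T[0,0,0] = -9.
The mode-1 fibre T[:,0,0] = [-9, 9] gives a = [1, -1] (primitive direction); the mode-2 fibre T[0,:,0] = [-9, 0, -27] gives b = [1, 0, 3]; then c[k] = T[0,0,k] / (a[0]·b[0]) = [-9, 6, -6] / 1 = [-9, 6, -6].
Expanding [1, -1] ∘ [1, 0, 3] ∘ [-9, 6, -6] reproduces all 18 entries of T, so T = [1, -1] ∘ [1, 0, 3] ∘ [-9, 6, -6] and rank(T) ≤ 1.
Equivalently every frontal slice T[:,:,k] is c[k] times the rank-1 matrix [1, -1] ∘ [1, 0, 3]. So T has rank 1 (it is nonzero).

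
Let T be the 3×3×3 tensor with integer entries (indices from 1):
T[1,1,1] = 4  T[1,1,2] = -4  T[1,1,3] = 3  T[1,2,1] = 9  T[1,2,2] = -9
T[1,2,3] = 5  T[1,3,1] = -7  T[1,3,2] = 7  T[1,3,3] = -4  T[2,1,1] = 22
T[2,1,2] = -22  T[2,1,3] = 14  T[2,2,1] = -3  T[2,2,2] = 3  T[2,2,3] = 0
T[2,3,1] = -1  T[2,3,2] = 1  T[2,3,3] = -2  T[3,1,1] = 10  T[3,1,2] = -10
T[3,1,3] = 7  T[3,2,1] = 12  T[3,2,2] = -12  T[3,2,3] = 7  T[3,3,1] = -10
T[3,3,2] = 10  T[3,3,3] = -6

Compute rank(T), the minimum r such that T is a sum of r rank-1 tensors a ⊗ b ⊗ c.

Lower bound: in the mode-1 unfolding of T (rows indexed by i, columns by (j,k)) the 2×2 minor on rows i ∈ {1, 2}, columns (j,k) ∈ {(1,1), (1,3)} is det [[4, 3], [22, 14]] = -10 ≠ 0, so that unfolding has rank ≥ 2 and hence rank(T) ≥ 2 (CP rank is at least every unfolding rank, though it can be larger).
Upper bound: with S_k = T[:,:,k], the two rank-1 terms a₁b₁ᵀ, a₂b₂ᵀ are the rank-1 members of the pencil x·S₁ + y·S₃.
The 2×2 minor of x·S₁ + y·S₃ on rows {1,2}, columns {1,2} is −210·x² − 245·xy − 70·y² = (-35)·(3·x + 2·y)(2·x + y), vanishing at (x:y) = (2:-3) and (1:-2).
M₁ = 2·S₁ − 3·S₃ = [[-1, 3, -2], [2, -6, 4], [-1, 3, -2]] = −(1, -2, 1)(1, -3, 2)ᵀ and M₂ = S₁ − 2·S₃ = [[-2, -1, 1], [-6, -3, 3], [-4, -2, 2]] = −(1, 3, 2)(2, 1, -1)ᵀ, so take a₁ = (1, -2, 1), b₁ = (1, -3, 2), a₂ = (1, 3, 2), b₂ = (2, 1, -1).
Each slice is an integer combination of E₁ = a₁b₁ᵀ and E₂ = a₂b₂ᵀ: S₁ = −2·E₁ + 3·E₂, S₂ = 2·E₁ − 3·E₂, S₃ = −E₁ + 2·E₂; reading off coefficients, c₁ = (-2, 2, -1) and c₂ = (3, -3, 2).
Hence T = (1, -2, 1) ⊗ (1, -3, 2) ⊗ (-2, 2, -1) + (1, 3, 2) ⊗ (2, 1, -1) ⊗ (3, -3, 2), so rank(T) ≤ 2.
These bounds meet, so rank(T) = 2.

2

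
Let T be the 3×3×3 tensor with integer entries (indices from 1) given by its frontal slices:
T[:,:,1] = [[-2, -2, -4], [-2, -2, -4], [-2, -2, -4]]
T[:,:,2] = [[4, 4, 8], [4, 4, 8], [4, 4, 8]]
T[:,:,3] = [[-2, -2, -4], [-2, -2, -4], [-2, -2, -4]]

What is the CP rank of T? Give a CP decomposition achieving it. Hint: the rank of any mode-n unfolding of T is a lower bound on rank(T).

Lower bound: T ≠ 0 (e.g. T[1,1,1] = -2), so rank(T) ≥ 1.
Upper bound: if T = a ⊗ b ⊗ c then every fibre of T is a multiple of the corresponding factor, so read the factors off the fibres through the nonzero entry T[1,1,1] = -2.
The mode-1 fibre T[:,1,1] = [-2, -2, -2] gives a = (1, 1, 1) (primitive direction); the mode-2 fibre T[1,:,1] = [-2, -2, -4] gives b = (1, 1, 2); then c[k] = T[1,1,k] / (a[1]·b[1]) = [-2, 4, -2] / 1 = (-2, 4, -2).
Expanding (1, 1, 1) ⊗ (1, 1, 2) ⊗ (-2, 4, -2) reproduces all 27 entries of T, so T = (1, 1, 1) ⊗ (1, 1, 2) ⊗ (-2, 4, -2) and rank(T) ≤ 1.
These bounds meet, so rank(T) = 1.

rank(T) = 1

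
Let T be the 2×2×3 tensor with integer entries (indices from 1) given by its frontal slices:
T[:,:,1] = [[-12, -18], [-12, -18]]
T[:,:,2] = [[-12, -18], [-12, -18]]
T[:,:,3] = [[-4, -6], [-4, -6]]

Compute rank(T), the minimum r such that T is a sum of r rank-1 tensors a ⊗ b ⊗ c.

Lower bound: T ≠ 0 (e.g. T[1,1,1] = -12), so rank(T) ≥ 1.
Upper bound: the mode-1 fibre T[:,1,1] = [-12, -12] gives a = [1, 1] (primitive direction); the mode-2 fibre T[1,:,1] = [-12, -18] gives b = [2, 3]; then c[k] = T[1,1,k] / (a[1]·b[1]) = [-12, -12, -4] / 2 = [-6, -6, -2].
Expanding [1, 1] ⊗ [2, 3] ⊗ [-6, -6, -2] reproduces all 12 entries of T, so T = [1, 1] ⊗ [2, 3] ⊗ [-6, -6, -2] and rank(T) ≤ 1.
These bounds meet, so rank(T) = 1.

1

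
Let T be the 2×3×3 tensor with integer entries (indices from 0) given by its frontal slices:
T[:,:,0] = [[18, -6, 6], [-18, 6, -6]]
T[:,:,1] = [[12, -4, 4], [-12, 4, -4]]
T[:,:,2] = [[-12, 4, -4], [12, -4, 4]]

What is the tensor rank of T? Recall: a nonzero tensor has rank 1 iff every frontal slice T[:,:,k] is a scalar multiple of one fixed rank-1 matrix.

1

Lower bound: T ≠ 0 (e.g. T[0,0,0] = 18), so rank(T) ≥ 1.
Upper bound: if T = a ∘ b ∘ c then every fibre of T is a multiple of the corresponding factor, so read the factors off the fibres through the nonzero entry T[0,0,0] = 18.
The mode-1 fibre T[:,0,0] = [18, -18] gives a = [1, -1] (primitive direction); the mode-2 fibre T[0,:,0] = [18, -6, 6] gives b = [3, -1, 1]; then c[k] = T[0,0,k] / (a[0]·b[0]) = [18, 12, -12] / 3 = [6, 4, -4].
Expanding [1, -1] ∘ [3, -1, 1] ∘ [6, 4, -4] reproduces all 18 entries of T, so T = [1, -1] ∘ [3, -1, 1] ∘ [6, 4, -4] and rank(T) ≤ 1.
These bounds meet, so rank(T) = 1.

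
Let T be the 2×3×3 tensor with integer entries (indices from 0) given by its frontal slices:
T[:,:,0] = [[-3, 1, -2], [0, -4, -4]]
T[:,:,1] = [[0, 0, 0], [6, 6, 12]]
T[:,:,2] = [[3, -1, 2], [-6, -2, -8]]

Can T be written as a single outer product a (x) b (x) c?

The mode-2 unfolding of T (rows indexed by j, columns by (i,k) = (0,0), (0,1), (0,2), (1,0), (1,1), (1,2)) is [[-3, 0, 3, 0, 6, -6], [1, 0, -1, -4, 6, -2], [-2, 0, 2, -4, 12, -8]].
There the 2×2 minor on rows j ∈ {0, 1}, columns (i,k) ∈ {(0,0), (1,0)} is det [[-3, 0], [1, -4]] = 12 ≠ 0, so this unfolding has rank ≥ 2; CP rank is at least every unfolding rank, so rank(T) ≥ 2.
In particular rank(T) ≥ 2 > 1, so T is not rank-1.

No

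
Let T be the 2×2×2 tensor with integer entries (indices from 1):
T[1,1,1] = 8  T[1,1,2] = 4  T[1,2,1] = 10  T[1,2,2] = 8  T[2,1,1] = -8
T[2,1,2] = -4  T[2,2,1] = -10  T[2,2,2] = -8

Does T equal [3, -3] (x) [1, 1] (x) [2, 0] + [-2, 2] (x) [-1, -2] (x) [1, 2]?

Reconstruct entrywise from the claimed factors. For example, T[1,2,1] = 10 and Σₗ aₗ[1]bₗ[2]cₗ[1] = (3)·(1)·(2) + (-2)·(-2)·(1) = 10; checking all 8 entries, every one matches. The claim holds.

Yes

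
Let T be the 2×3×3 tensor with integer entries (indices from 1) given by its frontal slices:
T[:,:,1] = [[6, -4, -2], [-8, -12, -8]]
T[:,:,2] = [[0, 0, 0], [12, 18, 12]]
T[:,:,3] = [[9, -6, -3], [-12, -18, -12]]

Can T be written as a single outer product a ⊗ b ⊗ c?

The mode-2 unfolding of T (rows indexed by j, columns by (i,k) = (1,1), (1,2), (1,3), (2,1), (2,2), (2,3)) is [[6, 0, 9, -8, 12, -12], [-4, 0, -6, -12, 18, -18], [-2, 0, -3, -8, 12, -12]].
There the 2×2 minor on rows j ∈ {1, 2}, columns (i,k) ∈ {(1,1), (2,1)} is det [[6, -8], [-4, -12]] = -104 ≠ 0, so this unfolding has rank ≥ 2; CP rank is at least every unfolding rank, so rank(T) ≥ 2.
In particular rank(T) ≥ 2 > 1, so T is not rank-1.

No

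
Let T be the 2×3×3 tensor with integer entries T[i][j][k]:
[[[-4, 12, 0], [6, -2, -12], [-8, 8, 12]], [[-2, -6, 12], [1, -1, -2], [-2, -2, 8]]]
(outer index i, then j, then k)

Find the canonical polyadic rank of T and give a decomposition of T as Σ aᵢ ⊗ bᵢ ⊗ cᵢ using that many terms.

rank(T) = 3

Lower bound: the mode-3 unfolding of T (rows indexed by k, columns by (i,j) = (0,0), (0,1), (0,2), (1,0), (1,1), (1,2)) is [[-4, 6, -8, -2, 1, -2], [12, -2, 8, -6, -1, -2], [0, -12, 12, 12, -2, 8]].
There the 3×3 minor on rows k ∈ {0, 1, 2}, columns (i,j) ∈ {(0,0), (0,1), (1,0)} is det [[-4, 6, -2], [12, -2, -6], [0, -12, 12]] = -192 ≠ 0, so this unfolding has rank ≥ 3; CP rank is at least every unfolding rank, so rank(T) ≥ 3. (Flattening ranks never certify an upper bound on CP rank; for that we must actually write T with 3 rank-1 terms.)
Upper bound: T is a sum of 3 rank-1 terms, T = [1, -1] ⊗ [2, 0, 1] ⊗ [0, 4, -4] + [1, 0] ⊗ [0, 1, -1] ⊗ [4, 0, -8] + [2, 1] ⊗ [2, -1, 2] ⊗ [-1, 1, 2] (one valid choice — decompositions are not unique — normalised so each a, b is primitive with positive first nonzero entry; check it by expanding all entries), so rank(T) ≤ 3.
These bounds meet, so rank(T) = 3.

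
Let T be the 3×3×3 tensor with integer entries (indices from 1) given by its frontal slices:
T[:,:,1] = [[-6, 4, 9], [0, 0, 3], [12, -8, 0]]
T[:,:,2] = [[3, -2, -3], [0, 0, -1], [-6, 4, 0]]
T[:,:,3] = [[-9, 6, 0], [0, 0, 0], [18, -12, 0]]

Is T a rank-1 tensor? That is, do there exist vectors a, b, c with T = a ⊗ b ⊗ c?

The mode-2 unfolding of T (rows indexed by j, columns by (i,k) = (1,1), (1,2), (1,3), (2,1), (2,2), (2,3), (3,1), (3,2), (3,3)) is [[-6, 3, -9, 0, 0, 0, 12, -6, 18], [4, -2, 6, 0, 0, 0, -8, 4, -12], [9, -3, 0, 3, -1, 0, 0, 0, 0]].
There the 2×2 minor on rows j ∈ {1, 3}, columns (i,k) ∈ {(1,1), (1,2)} is det [[-6, 3], [9, -3]] = -9 ≠ 0, so this unfolding has rank ≥ 2; CP rank is at least every unfolding rank, so rank(T) ≥ 2.
In particular rank(T) ≥ 2 > 1, so T is not rank-1.

No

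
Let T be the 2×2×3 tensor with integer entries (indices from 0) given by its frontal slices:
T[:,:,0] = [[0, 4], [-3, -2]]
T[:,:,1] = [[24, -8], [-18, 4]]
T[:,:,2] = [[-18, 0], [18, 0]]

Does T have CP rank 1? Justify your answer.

The mode-2 unfolding of T (rows indexed by j, columns by (i,k) = (0,0), (0,1), (0,2), (1,0), (1,1), (1,2)) is [[0, 24, -18, -3, -18, 18], [4, -8, 0, -2, 4, 0]].
There the 2×2 minor on rows j ∈ {0, 1}, columns (i,k) ∈ {(0,0), (0,1)} is det [[0, 24], [4, -8]] = -96 ≠ 0, so this unfolding has rank ≥ 2; CP rank is at least every unfolding rank, so rank(T) ≥ 2.
In particular rank(T) ≥ 2 > 1, so T is not rank-1.

No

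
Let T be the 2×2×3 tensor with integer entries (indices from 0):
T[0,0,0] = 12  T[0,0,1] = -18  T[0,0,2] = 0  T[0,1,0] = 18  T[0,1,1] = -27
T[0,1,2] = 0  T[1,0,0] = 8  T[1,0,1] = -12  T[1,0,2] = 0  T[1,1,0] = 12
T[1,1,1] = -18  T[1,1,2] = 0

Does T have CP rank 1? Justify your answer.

Yes

The mode-1 fibre T[:,0,0] = [12, 8] gives a = [3, 2] (primitive direction); the mode-2 fibre T[0,:,0] = [12, 18] gives b = [2, 3]; then c[k] = T[0,0,k] / (a[0]·b[0]) = [12, -18, 0] / 6 = [2, -3, 0].
Expanding [3, 2] (x) [2, 3] (x) [2, -3, 0] reproduces all 12 entries of T, so T = [3, 2] (x) [2, 3] (x) [2, -3, 0] and rank(T) ≤ 1.
Equivalently every frontal slice T[:,:,k] is c[k] times the rank-1 matrix [3, 2] (x) [2, 3]. So T has rank 1 (it is nonzero).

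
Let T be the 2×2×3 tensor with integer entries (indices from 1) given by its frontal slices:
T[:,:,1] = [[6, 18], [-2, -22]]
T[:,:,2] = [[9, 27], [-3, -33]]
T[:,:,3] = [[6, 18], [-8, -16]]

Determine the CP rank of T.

Lower bound: the mode-2 unfolding of T (rows indexed by j, columns by (i,k) = (1,1), (1,2), (1,3), (2,1), (2,2), (2,3)) is [[6, 9, 6, -2, -3, -8], [18, 27, 18, -22, -33, -16]].
There the 2×2 minor on rows j ∈ {1, 2}, columns (i,k) ∈ {(1,1), (2,1)} is det [[6, -2], [18, -22]] = -96 ≠ 0, so this unfolding has rank ≥ 2; CP rank is at least every unfolding rank, so rank(T) ≥ 2. (Unfolding ranks only ever bound the CP rank from below — rank(T) can be strictly larger than all of them — so the matching upper bound has to come from an explicit 2-term decomposition.)
Upper bound — finding two terms. Write S_k = T[:,:,k] for the frontal slices: S₁ = [[6, 18], [-2, -22]], S₂ = [[9, 27], [-3, -33]], S₃ = [[6, 18], [-8, -16]].
If T = a₁ ⊗ b₁ ⊗ c₁ + a₂ ⊗ b₂ ⊗ c₂ then each S_k = c₁[k]·a₁b₁ᵀ + c₂[k]·a₂b₂ᵀ. S₁ and S₃ are linearly independent, so a₁b₁ᵀ and a₂b₂ᵀ must span the same plane of matrices: they are the rank-1 matrices of the form x·S₁ + y·S₃.
det(x·S₁ + y·S₃) is −96·x² − 48·xy + 48·y² = (-48)·(2·x − y)(x + y), vanishing at (x:y) = (1:2) and (1:-1).
M₁ = S₁ + 2·S₃ = [[18, 54], [-18, -54]] = 18·[1, -1][1, 3]ᵀ and M₂ = S₁ − S₃ = [[0, 0], [6, -6]] = 6·[0, 1][1, -1]ᵀ, so take a₁ = [1, -1], b₁ = [1, 3], a₂ = [0, 1], b₂ = [1, -1].
Each slice is an integer combination of E₁ = a₁b₁ᵀ and E₂ = a₂b₂ᵀ: S₁ = 6·E₁ + 4·E₂, S₂ = 9·E₁ + 6·E₂, S₃ = 6·E₁ − 2·E₂; reading off coefficients, c₁ = [6, 9, 6] and c₂ = [4, 6, -2].
Hence T = [1, -1] ⊗ [1, 3] ⊗ [6, 9, 6] + [0, 1] ⊗ [1, -1] ⊗ [4, 6, -2], so rank(T) ≤ 2.
These bounds meet, so rank(T) = 2.

2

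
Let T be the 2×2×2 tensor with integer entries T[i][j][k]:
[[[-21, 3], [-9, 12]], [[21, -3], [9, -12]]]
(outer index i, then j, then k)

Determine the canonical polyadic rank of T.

Lower bound: the mode-3 unfolding of T (rows indexed by k, columns by (i,j) = (0,0), (0,1), (1,0), (1,1)) is [[-21, -9, 21, 9], [3, 12, -3, -12]].
There the 2×2 minor on rows k ∈ {0, 1}, columns (i,j) ∈ {(0,0), (0,1)} is det [[-21, -9], [3, 12]] = -225 ≠ 0, so this unfolding has rank ≥ 2; CP rank is at least every unfolding rank, so rank(T) ≥ 2. (Unfolding ranks only ever bound the CP rank from below — rank(T) can be strictly larger than all of them — so the matching upper bound has to come from an explicit 2-term decomposition.)
Upper bound — finding two terms. Every mode-1 slice of T is a multiple of one matrix: T[i,:,:] = a[i]·M with a = (1, -1) and M = [[-21, 3], [-9, 12]] (rows indexed by j, columns by k). So it suffices to write M as a sum of two rank-1 matrices.
Splitting M by its rows (j = 0, 1), M = (1, 0)(-21, 3)ᵀ + (0, 1)(-9, 12)ᵀ.
Hence T = (1, -1) ∘ (1, 0) ∘ (-21, 3) + (1, -1) ∘ (0, 1) ∘ (-9, 12), so rank(T) ≤ 2.
These bounds meet, so rank(T) = 2.
Check entry T[0,1,0] = -9: (1)·(0)·(-21) + (1)·(1)·(-9) = -9.

2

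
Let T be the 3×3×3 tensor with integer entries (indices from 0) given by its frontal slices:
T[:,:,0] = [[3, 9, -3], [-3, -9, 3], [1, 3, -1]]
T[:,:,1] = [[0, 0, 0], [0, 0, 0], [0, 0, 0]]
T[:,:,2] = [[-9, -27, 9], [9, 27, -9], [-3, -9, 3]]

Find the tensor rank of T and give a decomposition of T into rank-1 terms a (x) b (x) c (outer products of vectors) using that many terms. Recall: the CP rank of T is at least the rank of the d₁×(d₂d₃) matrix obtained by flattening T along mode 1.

Lower bound: T ≠ 0 (e.g. T[0,0,0] = 3), so rank(T) ≥ 1.
Upper bound: the mode-1 fibre T[:,0,0] = [3, -3, 1] gives a = [3, -3, 1] (primitive direction); the mode-2 fibre T[0,:,0] = [3, 9, -3] gives b = [1, 3, -1]; then c[k] = T[0,0,k] / (a[0]·b[0]) = [3, 0, -9] / 3 = [1, 0, -3].
Expanding [3, -3, 1] (x) [1, 3, -1] (x) [1, 0, -3] reproduces all 27 entries of T, so T = [3, -3, 1] (x) [1, 3, -1] (x) [1, 0, -3] and rank(T) ≤ 1.
These bounds meet, so rank(T) = 1.

rank(T) = 1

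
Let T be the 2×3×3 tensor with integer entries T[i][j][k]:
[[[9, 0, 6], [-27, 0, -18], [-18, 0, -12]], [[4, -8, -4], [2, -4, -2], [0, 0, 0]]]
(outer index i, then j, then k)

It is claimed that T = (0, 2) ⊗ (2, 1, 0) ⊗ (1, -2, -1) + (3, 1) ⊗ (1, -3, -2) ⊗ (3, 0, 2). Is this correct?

No

Reconstruct entry (1,0,0) from the claimed factors: Σₗ aₗ[1]bₗ[0]cₗ[0] = (2)·(2)·(1) + (1)·(1)·(3) = 7, but T[1,0,0] = 4. The claim is false.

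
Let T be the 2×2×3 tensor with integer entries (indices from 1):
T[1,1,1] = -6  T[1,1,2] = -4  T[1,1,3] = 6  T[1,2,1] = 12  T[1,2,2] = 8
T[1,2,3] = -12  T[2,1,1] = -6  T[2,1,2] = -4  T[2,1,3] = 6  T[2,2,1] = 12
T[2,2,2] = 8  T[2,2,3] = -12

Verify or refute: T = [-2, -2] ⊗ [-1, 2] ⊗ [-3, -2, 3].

Reconstruct entrywise from the claimed factors. For example, T[1,1,3] = 6 and Σₗ aₗ[1]bₗ[1]cₗ[3] = (-2)·(-1)·(3) = 6; checking all 12 entries, every one matches. The claim holds.

Yes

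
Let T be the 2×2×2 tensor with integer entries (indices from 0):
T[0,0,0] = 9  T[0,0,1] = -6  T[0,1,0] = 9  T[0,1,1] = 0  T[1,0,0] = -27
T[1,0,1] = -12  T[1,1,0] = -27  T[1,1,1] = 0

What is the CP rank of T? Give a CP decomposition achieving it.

Lower bound: the mode-2 unfolding of T (rows indexed by j, columns by (i,k) = (0,0), (0,1), (1,0), (1,1)) is [[9, -6, -27, -12], [9, 0, -27, 0]].
There the 2×2 minor on rows j ∈ {0, 1}, columns (i,k) ∈ {(0,0), (0,1)} is det [[9, -6], [9, 0]] = 54 ≠ 0, so this unfolding has rank ≥ 2; CP rank is at least every unfolding rank, so rank(T) ≥ 2. (Unfolding ranks only ever bound the CP rank from below — rank(T) can be strictly larger than all of them — so the matching upper bound has to come from an explicit 2-term decomposition.)
Upper bound — finding two terms. Write S_k = T[:,:,k] for the frontal slices: S₀ = [[9, 9], [-27, -27]], S₁ = [[-6, 0], [-12, 0]].
If T = a₁ ⊗ b₁ ⊗ c₁ + a₂ ⊗ b₂ ⊗ c₂ then each S_k = c₁[k]·a₁b₁ᵀ + c₂[k]·a₂b₂ᵀ. S₀ and S₁ are linearly independent, so a₁b₁ᵀ and a₂b₂ᵀ must span the same plane of matrices: they are the rank-1 matrices of the form x·S₀ + y·S₁.
det(x·S₀ + y·S₁) is 270·xy = 270·(y)(x), vanishing at (x:y) = (1:0) and (0:1).
M₁ = S₀ = [[9, 9], [-27, -27]] = 9·[1, -3][1, 1]ᵀ and M₂ = S₁ = [[-6, 0], [-12, 0]] = (-6)·[1, 2][1, 0]ᵀ, so take a₁ = [1, -3], b₁ = [1, 1], a₂ = [1, 2], b₂ = [1, 0].
Each slice is an integer combination of E₁ = a₁b₁ᵀ and E₂ = a₂b₂ᵀ: S₀ = 9·E₁, S₁ = −6·E₂; reading off coefficients, c₁ = [9, 0] and c₂ = [0, -6].
Hence T = [1, -3] ⊗ [1, 1] ⊗ [9, 0] + [1, 2] ⊗ [1, 0] ⊗ [0, -6], so rank(T) ≤ 2.
These bounds meet, so rank(T) = 2.

rank(T) = 2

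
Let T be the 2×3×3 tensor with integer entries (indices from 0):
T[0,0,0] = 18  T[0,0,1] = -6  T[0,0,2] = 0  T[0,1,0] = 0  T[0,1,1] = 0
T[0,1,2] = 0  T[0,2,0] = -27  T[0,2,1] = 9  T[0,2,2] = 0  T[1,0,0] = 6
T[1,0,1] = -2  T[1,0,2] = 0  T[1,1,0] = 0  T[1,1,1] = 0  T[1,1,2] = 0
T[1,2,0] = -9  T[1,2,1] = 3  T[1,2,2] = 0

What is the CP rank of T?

1

Lower bound: T ≠ 0 (e.g. T[0,0,0] = 18), so rank(T) ≥ 1.
Upper bound: if T = a ⊗ b ⊗ c then every fibre of T is a multiple of the corresponding factor, so read the factors off the fibres through the nonzero entry T[0,0,0] = 18.
The mode-1 fibre T[:,0,0] = [18, 6] gives a = (3, 1) (primitive direction); the mode-2 fibre T[0,:,0] = [18, 0, -27] gives b = (2, 0, -3); then c[k] = T[0,0,k] / (a[0]·b[0]) = [18, -6, 0] / 6 = (3, -1, 0).
Expanding (3, 1) ⊗ (2, 0, -3) ⊗ (3, -1, 0) reproduces all 18 entries of T, so T = (3, 1) ⊗ (2, 0, -3) ⊗ (3, -1, 0) and rank(T) ≤ 1.
These bounds meet, so rank(T) = 1.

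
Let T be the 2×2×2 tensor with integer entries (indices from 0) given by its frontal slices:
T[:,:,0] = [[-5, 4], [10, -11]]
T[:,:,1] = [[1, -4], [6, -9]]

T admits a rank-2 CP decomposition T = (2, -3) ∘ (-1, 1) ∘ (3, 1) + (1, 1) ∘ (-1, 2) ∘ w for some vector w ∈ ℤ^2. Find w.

w = (-1, -3)

Subtract the known terms from T to get the rank-1 residual R = (1, 1) ∘ (-1, 2) ∘ w, so R[i,j,k] = a[i]·b[j]·w[k]. Pick indices with nonzero a[0]·b[0] = (1)·(-1) = -1. Only the fibre through (0,0,·) is needed: R[0,0,:] = T[0,0,:] − Σₗ aₗ[0]bₗ[0]cₗ = [-5, 1] − (2)·(-1)·(3, 1) = [1, 3]. Then w[k] = R[0,0,k] / -1 for each k, giving w = [1, 3] / -1 = (-1, -3).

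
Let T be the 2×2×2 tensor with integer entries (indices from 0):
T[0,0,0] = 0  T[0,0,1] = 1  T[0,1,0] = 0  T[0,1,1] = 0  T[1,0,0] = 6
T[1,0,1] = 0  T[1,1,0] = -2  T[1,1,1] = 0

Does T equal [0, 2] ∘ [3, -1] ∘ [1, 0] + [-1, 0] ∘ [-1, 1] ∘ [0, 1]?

No

Reconstruct entry (0,1,1) from the claimed factors: Σₗ aₗ[0]bₗ[1]cₗ[1] = (0)·(-1)·(0) + (-1)·(1)·(1) = -1, but T[0,1,1] = 0. The claim is false.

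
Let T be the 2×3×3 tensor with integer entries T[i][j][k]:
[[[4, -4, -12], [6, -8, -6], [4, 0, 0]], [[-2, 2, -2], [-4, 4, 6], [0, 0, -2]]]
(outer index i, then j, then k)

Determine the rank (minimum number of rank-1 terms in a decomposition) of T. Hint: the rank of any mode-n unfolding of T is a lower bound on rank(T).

Lower bound: the mode-2 unfolding of T (rows indexed by j, columns by (i,k) = (0,0), (0,1), (0,2), (1,0), (1,1), (1,2)) is [[4, -4, -12, -2, 2, -2], [6, -8, -6, -4, 4, 6], [4, 0, 0, 0, 0, -2]].
There the 3×3 minor on rows j ∈ {0, 1, 2}, columns (i,k) ∈ {(0,0), (0,1), (0,2)} is det [[4, -4, -12], [6, -8, -6], [4, 0, 0]] = -288 ≠ 0, so this unfolding has rank ≥ 3; CP rank is at least every unfolding rank, so rank(T) ≥ 3. (Unfolding ranks only ever bound the CP rank from below — rank(T) can be strictly larger than all of them — so the matching upper bound has to come from an explicit 3-term decomposition.)
Upper bound: T is a sum of 3 rank-1 terms, T = [1, 0] (x) [0, 1, -2] (x) [-2, 0, -2] + [2, -1] (x) [1, 2, 0] (x) [2, -2, -2] + [2, 1] (x) [2, -1, 1] (x) [0, 0, -2] (written with every a and b primitive with positive leading entry and the scale carried by c; CP decompositions are not unique, and this one is verified by expanding entrywise), so rank(T) ≤ 3.
These bounds meet, so rank(T) = 3.
Check entry T[0,0,1] = -4: (1)·(0)·(0) + (2)·(1)·(-2) + (2)·(2)·(0) = -4.

3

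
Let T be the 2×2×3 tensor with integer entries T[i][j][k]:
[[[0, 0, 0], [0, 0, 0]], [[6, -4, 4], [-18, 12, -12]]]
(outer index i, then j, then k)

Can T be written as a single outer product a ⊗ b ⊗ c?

Yes

If T = a ⊗ b ⊗ c then every fibre of T is a multiple of the corresponding factor, so read the factors off the fibres through the nonzero entry T[1,0,0] = 6.
The mode-1 fibre T[:,0,0] = [0, 6] gives a = (0, 1) (primitive direction); the mode-2 fibre T[1,:,0] = [6, -18] gives b = (1, -3); then c[k] = T[1,0,k] / (a[1]·b[0]) = [6, -4, 4] / 1 = (6, -4, 4).
Expanding (0, 1) ⊗ (1, -3) ⊗ (6, -4, 4) reproduces all 12 entries of T, so T = (0, 1) ⊗ (1, -3) ⊗ (6, -4, 4) and rank(T) ≤ 1.
Equivalently every frontal slice T[:,:,k] is c[k] times the rank-1 matrix (0, 1) ⊗ (1, -3). So T has rank 1 (it is nonzero).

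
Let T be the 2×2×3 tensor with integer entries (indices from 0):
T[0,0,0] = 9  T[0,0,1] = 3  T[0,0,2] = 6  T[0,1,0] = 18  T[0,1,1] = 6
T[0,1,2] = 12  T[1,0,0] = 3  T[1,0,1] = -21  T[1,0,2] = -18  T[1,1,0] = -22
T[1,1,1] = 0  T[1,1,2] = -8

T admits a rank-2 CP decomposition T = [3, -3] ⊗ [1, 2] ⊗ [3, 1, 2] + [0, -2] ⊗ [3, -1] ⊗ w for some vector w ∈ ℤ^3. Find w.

Subtract the known terms from T to get the rank-1 residual R = [0, -2] ⊗ [3, -1] ⊗ w, so R[i,j,k] = a[i]·b[j]·w[k]. Pick indices with nonzero a[1]·b[0] = (-2)·(3) = -6. Only the fibre through (1,0,·) is needed: R[1,0,:] = T[1,0,:] − Σₗ aₗ[1]bₗ[0]cₗ = [3, -21, -18] − (-3)·(1)·[3, 1, 2] = [12, -18, -12]. Then w[k] = R[1,0,k] / -6 for each k, giving w = [12, -18, -12] / -6 = [-2, 3, 2].

w = [-2, 3, 2]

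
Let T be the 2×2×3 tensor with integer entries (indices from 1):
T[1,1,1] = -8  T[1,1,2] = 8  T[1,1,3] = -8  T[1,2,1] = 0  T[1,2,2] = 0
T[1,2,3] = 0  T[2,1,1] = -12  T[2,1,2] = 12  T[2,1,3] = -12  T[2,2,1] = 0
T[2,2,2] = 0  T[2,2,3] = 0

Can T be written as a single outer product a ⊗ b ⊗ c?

Yes

If T = a ⊗ b ⊗ c then every fibre of T is a multiple of the corresponding factor, so read the factors off the fibres through the nonzero entry T[1,1,1] = -8.
The mode-1 fibre T[:,1,1] = [-8, -12] gives a = [2, 3] (primitive direction); the mode-2 fibre T[1,:,1] = [-8, 0] gives b = [1, 0]; then c[k] = T[1,1,k] / (a[1]·b[1]) = [-8, 8, -8] / 2 = [-4, 4, -4].
Expanding [2, 3] ⊗ [1, 0] ⊗ [-4, 4, -4] reproduces all 12 entries of T, so T = [2, 3] ⊗ [1, 0] ⊗ [-4, 4, -4] and rank(T) ≤ 1.
Equivalently every frontal slice T[:,:,k] is c[k] times the rank-1 matrix [2, 3] ⊗ [1, 0]. So T has rank 1 (it is nonzero).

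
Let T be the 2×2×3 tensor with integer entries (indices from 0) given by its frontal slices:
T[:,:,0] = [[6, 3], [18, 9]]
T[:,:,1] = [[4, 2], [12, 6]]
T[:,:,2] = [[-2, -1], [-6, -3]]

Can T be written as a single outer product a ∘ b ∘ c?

Yes

If T = a ∘ b ∘ c then every fibre of T is a multiple of the corresponding factor, so read the factors off the fibres through the nonzero entry T[0,0,0] = 6.
The mode-1 fibre T[:,0,0] = [6, 18] gives a = [1, 3] (primitive direction); the mode-2 fibre T[0,:,0] = [6, 3] gives b = [2, 1]; then c[k] = T[0,0,k] / (a[0]·b[0]) = [6, 4, -2] / 2 = [3, 2, -1].
Expanding [1, 3] ∘ [2, 1] ∘ [3, 2, -1] reproduces all 12 entries of T, so T = [1, 3] ∘ [2, 1] ∘ [3, 2, -1] and rank(T) ≤ 1.
Equivalently every frontal slice T[:,:,k] is c[k] times the rank-1 matrix [1, 3] ∘ [2, 1]. So T has rank 1 (it is nonzero).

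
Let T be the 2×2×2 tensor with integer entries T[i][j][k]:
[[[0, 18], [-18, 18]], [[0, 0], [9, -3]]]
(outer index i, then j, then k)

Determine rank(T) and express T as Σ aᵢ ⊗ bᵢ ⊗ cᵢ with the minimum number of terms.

Lower bound: the mode-1 unfolding of T (rows indexed by i, columns by (j,k) = (0,0), (0,1), (1,0), (1,1)) is [[0, 18, -18, 18], [0, 0, 9, -3]].
There the 2×2 minor on rows i ∈ {0, 1}, columns (j,k) ∈ {(0,1), (1,0)} is det [[18, -18], [0, 9]] = 162 ≠ 0, so this unfolding has rank ≥ 2; CP rank is at least every unfolding rank, so rank(T) ≥ 2. (This is only a lower bound: in general the CP rank may exceed every unfolding rank, so we still need to exhibit 2 rank-1 terms summing to T.)
Upper bound — finding two terms. Write S_k = T[:,:,k] for the frontal slices: S₀ = [[0, -18], [0, 9]], S₁ = [[18, 18], [0, -3]].
If T = a₁ ⊗ b₁ ⊗ c₁ + a₂ ⊗ b₂ ⊗ c₂ then each S_k = c₁[k]·a₁b₁ᵀ + c₂[k]·a₂b₂ᵀ. S₀ and S₁ are linearly independent, so a₁b₁ᵀ and a₂b₂ᵀ must span the same plane of matrices: they are the rank-1 matrices of the form x·S₀ + y·S₁.
det(x·S₀ + y·S₁) is 162·xy − 54·y² = 54·(3·x − y)(y), vanishing at (x:y) = (1:3) and (1:0).
M₁ = S₀ + 3·S₁ = [[54, 36], [0, 0]] = 18·[1, 0][3, 2]ᵀ and M₂ = S₀ = [[0, -18], [0, 9]] = (-9)·[2, -1][0, 1]ᵀ, so take a₁ = [1, 0], b₁ = [3, 2], a₂ = [2, -1], b₂ = [0, 1].
Each slice is an integer combination of E₁ = a₁b₁ᵀ and E₂ = a₂b₂ᵀ: S₀ = −9·E₂, S₁ = 6·E₁ + 3·E₂; reading off coefficients, c₁ = [0, 6] and c₂ = [-9, 3].
Hence T = [1, 0] ⊗ [3, 2] ⊗ [0, 6] + [2, -1] ⊗ [0, 1] ⊗ [-9, 3], so rank(T) ≤ 2.
These bounds meet, so rank(T) = 2.
Check entry T[1,1,1] = -3: (0)·(2)·(6) + (-1)·(1)·(3) = -3.

rank(T) = 2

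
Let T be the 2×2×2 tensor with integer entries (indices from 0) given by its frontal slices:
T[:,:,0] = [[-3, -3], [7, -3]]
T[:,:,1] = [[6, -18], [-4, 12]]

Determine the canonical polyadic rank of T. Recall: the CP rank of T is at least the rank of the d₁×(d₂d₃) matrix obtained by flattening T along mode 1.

Lower bound: the mode-3 unfolding of T (rows indexed by k, columns by (i,j) = (0,0), (0,1), (1,0), (1,1)) is [[-3, -3, 7, -3], [6, -18, -4, 12]].
There the 2×2 minor on rows k ∈ {0, 1}, columns (i,j) ∈ {(0,0), (0,1)} is det [[-3, -3], [6, -18]] = 72 ≠ 0, so this unfolding has rank ≥ 2; CP rank is at least every unfolding rank, so rank(T) ≥ 2. (Unfolding ranks only ever bound the CP rank from below — rank(T) can be strictly larger than all of them — so the matching upper bound has to come from an explicit 2-term decomposition.)
Upper bound — finding two terms. Write S_k = T[:,:,k] for the frontal slices: S₀ = [[-3, -3], [7, -3]], S₁ = [[6, -18], [-4, 12]].
If T = a₁ ⊗ b₁ ⊗ c₁ + a₂ ⊗ b₂ ⊗ c₂ then each S_k = c₁[k]·a₁b₁ᵀ + c₂[k]·a₂b₂ᵀ. S₀ and S₁ are linearly independent, so a₁b₁ᵀ and a₂b₂ᵀ must span the same plane of matrices: they are the rank-1 matrices of the form x·S₀ + y·S₁.
det(x·S₀ + y·S₁) is 30·x² + 60·xy = 30·(x + 2·y)(x), vanishing at (x:y) = (2:-1) and (0:1).
M₁ = 2·S₀ − S₁ = [[-12, 12], [18, -18]] = (-6)·[2, -3][1, -1]ᵀ and M₂ = S₁ = [[6, -18], [-4, 12]] = 2·[3, -2][1, -3]ᵀ, so take a₁ = [2, -3], b₁ = [1, -1], a₂ = [3, -2], b₂ = [1, -3].
Each slice is an integer combination of E₁ = a₁b₁ᵀ and E₂ = a₂b₂ᵀ: S₀ = −3·E₁ + E₂, S₁ = 2·E₂; reading off coefficients, c₁ = [-3, 0] and c₂ = [1, 2].
Hence T = [2, -3] ⊗ [1, -1] ⊗ [-3, 0] + [3, -2] ⊗ [1, -3] ⊗ [1, 2], so rank(T) ≤ 2.
These bounds meet, so rank(T) = 2.

2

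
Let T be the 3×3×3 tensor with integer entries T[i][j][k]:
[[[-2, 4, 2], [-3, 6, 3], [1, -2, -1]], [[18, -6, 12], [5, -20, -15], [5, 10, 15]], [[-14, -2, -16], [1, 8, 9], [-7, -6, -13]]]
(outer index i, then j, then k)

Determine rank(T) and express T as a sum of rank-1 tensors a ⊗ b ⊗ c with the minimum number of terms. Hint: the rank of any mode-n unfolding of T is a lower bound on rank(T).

Lower bound: the mode-2 unfolding of T (rows indexed by j, columns by (i,k) = (0,0), (0,1), (0,2), (1,0), (1,1), (1,2), (2,0), (2,1), (2,2)) is [[-2, 4, 2, 18, -6, 12, -14, -2, -16], [-3, 6, 3, 5, -20, -15, 1, 8, 9], [1, -2, -1, 5, 10, 15, -7, -6, -13]].
There the 2×2 minor on rows j ∈ {0, 1}, columns (i,k) ∈ {(0,0), (1,0)} is det [[-2, 18], [-3, 5]] = 44 ≠ 0, so this unfolding has rank ≥ 2; CP rank is at least every unfolding rank, so rank(T) ≥ 2. (Flattening ranks never certify an upper bound on CP rank; for that we must actually write T with 2 rank-1 terms.)
Upper bound — finding two terms. Write S_k = T[:,:,k] for the frontal slices: S₀ = [[-2, -3, 1], [18, 5, 5], [-14, 1, -7]], S₁ = [[4, 6, -2], [-6, -20, 10], [-2, 8, -6]], S₂ = [[2, 3, -1], [12, -15, 15], [-16, 9, -13]].
If T = a₁ ⊗ b₁ ⊗ c₁ + a₂ ⊗ b₂ ⊗ c₂ then each S_k = c₁[k]·a₁b₁ᵀ + c₂[k]·a₂b₂ᵀ. S₀ and S₁ are linearly independent, so a₁b₁ᵀ and a₂b₂ᵀ must span the same plane of matrices: they are the rank-1 matrices of the form x·S₀ + y·S₁.
The 2×2 minor of x·S₀ + y·S₁ on rows {0,1}, columns {0,1} is 44·x² − 66·xy − 44·y² = 22·(x − 2·y)(2·x + y), vanishing at (x:y) = (2:1) and (1:-2).
M₁ = 2·S₀ + S₁ = [[0, 0, 0], [30, -10, 20], [-30, 10, -20]] = 10·[0, 1, -1][3, -1, 2]ᵀ and M₂ = S₀ − 2·S₁ = [[-10, -15, 5], [30, 45, -15], [-10, -15, 5]] = (-5)·[1, -3, 1][2, 3, -1]ᵀ, so take a₁ = [0, 1, -1], b₁ = [3, -1, 2], a₂ = [1, -3, 1], b₂ = [2, 3, -1].
Each slice is an integer combination of E₁ = a₁b₁ᵀ and E₂ = a₂b₂ᵀ: S₀ = 4·E₁ − E₂, S₁ = 2·E₁ + 2·E₂, S₂ = 6·E₁ + E₂; reading off coefficients, c₁ = [4, 2, 6] and c₂ = [-1, 2, 1].
Hence T = [0, 1, -1] ⊗ [3, -1, 2] ⊗ [4, 2, 6] + [1, -3, 1] ⊗ [2, 3, -1] ⊗ [-1, 2, 1], so rank(T) ≤ 2.
These bounds meet, so rank(T) = 2.

rank(T) = 2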